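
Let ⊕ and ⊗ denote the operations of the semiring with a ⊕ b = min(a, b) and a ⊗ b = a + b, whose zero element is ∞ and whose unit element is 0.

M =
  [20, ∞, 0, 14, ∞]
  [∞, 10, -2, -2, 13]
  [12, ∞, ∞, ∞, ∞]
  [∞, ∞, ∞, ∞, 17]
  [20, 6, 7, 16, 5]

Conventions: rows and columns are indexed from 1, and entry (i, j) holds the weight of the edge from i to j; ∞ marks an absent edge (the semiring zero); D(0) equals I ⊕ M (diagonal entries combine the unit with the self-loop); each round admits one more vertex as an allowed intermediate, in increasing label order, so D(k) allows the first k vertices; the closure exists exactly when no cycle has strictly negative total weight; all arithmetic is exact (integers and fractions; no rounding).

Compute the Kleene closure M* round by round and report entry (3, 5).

D(0):
  [0, ∞, 0, 14, ∞]
  [∞, 0, -2, -2, 13]
  [12, ∞, 0, ∞, ∞]
  [∞, ∞, ∞, 0, 17]
  [20, 6, 7, 16, 0]
D(1):
  [0, ∞, 0, 14, ∞]
  [∞, 0, -2, -2, 13]
  [12, ∞, 0, 26, ∞]
  [∞, ∞, ∞, 0, 17]
  [20, 6, 7, 16, 0]
D(2):
  [0, ∞, 0, 14, ∞]
  [∞, 0, -2, -2, 13]
  [12, ∞, 0, 26, ∞]
  [∞, ∞, ∞, 0, 17]
  [20, 6, 4, 4, 0]
D(3):
  [0, ∞, 0, 14, ∞]
  [10, 0, -2, -2, 13]
  [12, ∞, 0, 26, ∞]
  [∞, ∞, ∞, 0, 17]
  [16, 6, 4, 4, 0]
D(4):
  [0, ∞, 0, 14, 31]
  [10, 0, -2, -2, 13]
  [12, ∞, 0, 26, 43]
  [∞, ∞, ∞, 0, 17]
  [16, 6, 4, 4, 0]
D(5):
  [0, 37, 0, 14, 31]
  [10, 0, -2, -2, 13]
  [12, 49, 0, 26, 43]
  [33, 23, 21, 0, 17]
  [16, 6, 4, 4, 0]
Answer: M*[3][5] = 43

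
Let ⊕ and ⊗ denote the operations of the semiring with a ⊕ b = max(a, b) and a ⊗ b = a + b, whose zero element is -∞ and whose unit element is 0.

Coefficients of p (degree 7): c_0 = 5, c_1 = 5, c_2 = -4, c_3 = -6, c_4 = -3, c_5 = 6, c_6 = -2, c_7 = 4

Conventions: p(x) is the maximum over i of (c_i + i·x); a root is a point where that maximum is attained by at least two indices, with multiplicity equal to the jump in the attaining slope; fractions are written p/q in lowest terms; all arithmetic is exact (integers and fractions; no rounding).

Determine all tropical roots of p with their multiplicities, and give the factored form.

hull edge (i=0, c=5) to (i=5, c=6): slope 1/5, span 5
hull edge (i=5, c=6) to (i=7, c=4): slope -1, span 2
Factored form: p(x) = 4 ⊗ (x ⊕ (-1/5)) ⊗ (x ⊕ (-1/5)) ⊗ (x ⊕ (-1/5)) ⊗ (x ⊕ (-1/5)) ⊗ (x ⊕ (-1/5)) ⊗ (x ⊕ 1) ⊗ (x ⊕ 1)
Answer: roots = -1/5 (mult 5), 1 (mult 2)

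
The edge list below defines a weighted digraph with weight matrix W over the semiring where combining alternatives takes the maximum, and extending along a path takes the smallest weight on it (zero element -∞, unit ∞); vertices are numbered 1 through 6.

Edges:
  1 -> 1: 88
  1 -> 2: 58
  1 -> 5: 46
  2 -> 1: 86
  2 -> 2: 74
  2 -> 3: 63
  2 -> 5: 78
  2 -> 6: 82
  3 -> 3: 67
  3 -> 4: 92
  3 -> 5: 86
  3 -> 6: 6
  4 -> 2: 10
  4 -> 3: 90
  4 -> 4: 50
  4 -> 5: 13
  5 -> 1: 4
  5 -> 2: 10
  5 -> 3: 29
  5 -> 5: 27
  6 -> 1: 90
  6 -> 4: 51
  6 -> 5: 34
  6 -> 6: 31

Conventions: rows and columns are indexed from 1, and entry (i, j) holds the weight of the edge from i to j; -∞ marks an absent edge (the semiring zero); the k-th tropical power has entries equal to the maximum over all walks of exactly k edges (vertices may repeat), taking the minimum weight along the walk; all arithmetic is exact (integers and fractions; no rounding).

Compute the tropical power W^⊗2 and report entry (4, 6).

W^⊗2:
  [88, 58, 58, -∞, 58, 58]
  [86, 74, 63, 63, 74, 74]
  [6, 10, 90, 67, 67, 6]
  [10, 10, 67, 90, 86, 10]
  [10, 10, 29, 29, 29, 10]
  [88, 58, 51, 50, 46, 31]
Key observation: the optimum is the walk 4->2->6, with weight 10 min 82 = 10.
Optimal value attained by: walk 4->2->6.
Answer: (W^⊗2)[4][6] = 10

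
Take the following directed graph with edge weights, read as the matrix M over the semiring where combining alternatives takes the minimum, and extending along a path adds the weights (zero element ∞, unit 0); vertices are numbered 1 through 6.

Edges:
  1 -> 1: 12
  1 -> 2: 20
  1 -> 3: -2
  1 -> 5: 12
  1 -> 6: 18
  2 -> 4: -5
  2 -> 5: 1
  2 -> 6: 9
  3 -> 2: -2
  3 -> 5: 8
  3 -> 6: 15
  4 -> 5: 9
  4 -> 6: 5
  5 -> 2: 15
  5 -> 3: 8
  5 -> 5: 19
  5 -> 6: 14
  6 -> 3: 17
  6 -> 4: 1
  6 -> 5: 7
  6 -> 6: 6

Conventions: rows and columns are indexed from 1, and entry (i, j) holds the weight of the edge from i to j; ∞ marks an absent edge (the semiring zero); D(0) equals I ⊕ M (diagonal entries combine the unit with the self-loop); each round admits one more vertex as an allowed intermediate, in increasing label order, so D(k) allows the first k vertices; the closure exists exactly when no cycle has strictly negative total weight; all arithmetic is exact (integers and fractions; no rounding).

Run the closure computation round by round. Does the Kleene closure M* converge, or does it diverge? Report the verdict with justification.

D(0):
  [0, 20, -2, ∞, 12, 18]
  [∞, 0, ∞, -5, 1, 9]
  [∞, -2, 0, ∞, 8, 15]
  [∞, ∞, ∞, 0, 9, 5]
  [∞, 15, 8, ∞, 0, 14]
  [∞, ∞, 17, 1, 7, 0]
D(1):
  [0, 20, -2, ∞, 12, 18]
  [∞, 0, ∞, -5, 1, 9]
  [∞, -2, 0, ∞, 8, 15]
  [∞, ∞, ∞, 0, 9, 5]
  [∞, 15, 8, ∞, 0, 14]
  [∞, ∞, 17, 1, 7, 0]
D(2):
  [0, 20, -2, 15, 12, 18]
  [∞, 0, ∞, -5, 1, 9]
  [∞, -2, 0, -7, -1, 7]
  [∞, ∞, ∞, 0, 9, 5]
  [∞, 15, 8, 10, 0, 14]
  [∞, ∞, 17, 1, 7, 0]
D(3):
  [0, -4, -2, -9, -3, 5]
  [∞, 0, ∞, -5, 1, 9]
  [∞, -2, 0, -7, -1, 7]
  [∞, ∞, ∞, 0, 9, 5]
  [∞, 6, 8, 1, 0, 14]
  [∞, 15, 17, 1, 7, 0]
D(4):
  [0, -4, -2, -9, -3, -4]
  [∞, 0, ∞, -5, 1, 0]
  [∞, -2, 0, -7, -1, -2]
  [∞, ∞, ∞, 0, 9, 5]
  [∞, 6, 8, 1, 0, 6]
  [∞, 15, 17, 1, 7, 0]
D(5):
  [0, -4, -2, -9, -3, -4]
  [∞, 0, 9, -5, 1, 0]
  [∞, -2, 0, -7, -1, -2]
  [∞, 15, 17, 0, 9, 5]
  [∞, 6, 8, 1, 0, 6]
  [∞, 13, 15, 1, 7, 0]
D(6):
  [0, -4, -2, -9, -3, -4]
  [∞, 0, 9, -5, 1, 0]
  [∞, -2, 0, -7, -1, -2]
  [∞, 15, 17, 0, 9, 5]
  [∞, 6, 8, 1, 0, 6]
  [∞, 13, 15, 1, 7, 0]
Key observation: every diagonal entry stays at the unit through all rounds, so no improving cycle exists.
Answer: CONVERGES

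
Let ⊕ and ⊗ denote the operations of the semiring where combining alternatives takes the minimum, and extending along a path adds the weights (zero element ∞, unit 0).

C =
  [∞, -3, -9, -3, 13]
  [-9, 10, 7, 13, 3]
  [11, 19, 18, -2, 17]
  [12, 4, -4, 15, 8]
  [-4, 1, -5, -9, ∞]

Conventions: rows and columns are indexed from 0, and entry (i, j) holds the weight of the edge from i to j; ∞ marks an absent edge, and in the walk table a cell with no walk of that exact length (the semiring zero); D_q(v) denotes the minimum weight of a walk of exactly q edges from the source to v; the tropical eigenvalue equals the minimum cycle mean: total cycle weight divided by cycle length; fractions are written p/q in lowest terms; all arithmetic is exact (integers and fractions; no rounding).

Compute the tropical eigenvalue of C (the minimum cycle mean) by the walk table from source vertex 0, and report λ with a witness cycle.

q=0: [0, ∞, ∞, ∞, ∞]
q=1: [∞, -3, -9, -3, 13]
q=2: [-12, 1, -7, -11, 0]
q=3: [-8, -15, -21, -15, -3]
q=4: [-24, -11, -19, -23, -12]
q=5: [-20, -27, -33, -27, -15]
Optimal cycle mean attained by: cycle 0->1->0, total (-3) + (-9), length 2.
Answer: λ = -6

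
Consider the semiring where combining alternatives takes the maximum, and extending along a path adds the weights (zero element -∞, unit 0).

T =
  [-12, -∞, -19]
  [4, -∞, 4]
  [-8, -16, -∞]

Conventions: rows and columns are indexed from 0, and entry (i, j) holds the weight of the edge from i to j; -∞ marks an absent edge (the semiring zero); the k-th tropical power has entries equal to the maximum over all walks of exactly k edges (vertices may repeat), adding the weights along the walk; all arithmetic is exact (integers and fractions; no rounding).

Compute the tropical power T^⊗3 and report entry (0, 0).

T^⊗2:
  [-24, -35, -31]
  [-4, -12, -15]
  [-12, -∞, -12]
T^⊗3:
  [-31, -47, -31]
  [-8, -31, -8]
  [-20, -28, -31]
Key observation: the optimum is the walk 0->2->1->0, with weight (-19) + (-16) + 4 = -31.
Optimal value attained by: walk 0->2->1->0.
Answer: (T^⊗3)[0][0] = -31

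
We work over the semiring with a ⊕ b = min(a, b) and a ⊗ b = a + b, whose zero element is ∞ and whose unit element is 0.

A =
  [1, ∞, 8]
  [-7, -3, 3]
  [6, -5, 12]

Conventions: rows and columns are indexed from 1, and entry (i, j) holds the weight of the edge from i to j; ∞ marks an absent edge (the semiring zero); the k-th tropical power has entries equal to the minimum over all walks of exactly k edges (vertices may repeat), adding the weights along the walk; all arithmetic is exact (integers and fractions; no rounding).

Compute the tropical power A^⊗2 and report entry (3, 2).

A^⊗2:
  [2, 3, 9]
  [-10, -6, 0]
  [-12, -8, -2]
Key observation: the optimum is the walk 3->2->2, with weight (-5) + (-3) = -8.
Optimal value attained by: walk 3->2->2.
Answer: (A^⊗2)[3][2] = -8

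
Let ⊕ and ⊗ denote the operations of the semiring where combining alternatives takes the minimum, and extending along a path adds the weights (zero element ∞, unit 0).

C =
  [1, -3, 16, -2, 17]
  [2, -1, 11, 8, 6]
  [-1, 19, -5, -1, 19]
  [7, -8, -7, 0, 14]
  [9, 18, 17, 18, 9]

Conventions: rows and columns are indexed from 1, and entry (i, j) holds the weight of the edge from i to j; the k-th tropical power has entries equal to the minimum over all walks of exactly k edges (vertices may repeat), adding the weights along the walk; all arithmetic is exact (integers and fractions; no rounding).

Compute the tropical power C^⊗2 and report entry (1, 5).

C^⊗2:
  [-1, -10, -9, -2, 3]
  [1, -2, 1, 0, 5]
  [-6, -9, -10, -6, 13]
  [-8, -9, -12, -8, -2]
  [10, 6, 11, 7, 18]
Key observation: the optimum is the walk 1->2->5, with weight (-3) + 6 = 3.
Optimal value attained by: walk 1->2->5.
Answer: (C^⊗2)[1][5] = 3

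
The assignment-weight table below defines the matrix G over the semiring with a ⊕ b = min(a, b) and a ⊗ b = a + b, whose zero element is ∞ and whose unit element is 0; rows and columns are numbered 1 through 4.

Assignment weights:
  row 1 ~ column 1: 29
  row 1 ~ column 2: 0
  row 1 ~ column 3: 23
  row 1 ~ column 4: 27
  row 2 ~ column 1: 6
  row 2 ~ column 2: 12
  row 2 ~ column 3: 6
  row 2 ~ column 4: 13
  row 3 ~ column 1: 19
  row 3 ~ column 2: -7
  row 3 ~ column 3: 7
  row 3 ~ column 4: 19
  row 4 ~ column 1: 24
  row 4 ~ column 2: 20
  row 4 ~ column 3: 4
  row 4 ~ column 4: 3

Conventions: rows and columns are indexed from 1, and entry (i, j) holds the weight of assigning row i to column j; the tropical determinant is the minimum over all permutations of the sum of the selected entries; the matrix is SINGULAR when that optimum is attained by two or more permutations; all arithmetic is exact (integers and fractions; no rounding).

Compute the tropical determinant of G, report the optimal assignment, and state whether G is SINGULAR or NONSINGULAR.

σ = (1, 2, 3, 4): 29 + 12 + 7 + 3 = 51
σ = (1, 2, 4, 3): 29 + 12 + 19 + 4 = 64
σ = (1, 3, 2, 4): 29 + 6 + (-7) + 3 = 31
σ = (1, 3, 4, 2): 29 + 6 + 19 + 20 = 74
σ = (1, 4, 2, 3): 29 + 13 + (-7) + 4 = 39
σ = (1, 4, 3, 2): 29 + 13 + 7 + 20 = 69
σ = (2, 1, 3, 4): 0 + 6 + 7 + 3 = 16
σ = (2, 1, 4, 3): 0 + 6 + 19 + 4 = 29
σ = (2, 3, 1, 4): 0 + 6 + 19 + 3 = 28
σ = (2, 3, 4, 1): 0 + 6 + 19 + 24 = 49
σ = (2, 4, 1, 3): 0 + 13 + 19 + 4 = 36
σ = (2, 4, 3, 1): 0 + 13 + 7 + 24 = 44
σ = (3, 1, 2, 4): 23 + 6 + (-7) + 3 = 25
σ = (3, 1, 4, 2): 23 + 6 + 19 + 20 = 68
σ = (3, 2, 1, 4): 23 + 12 + 19 + 3 = 57
σ = (3, 2, 4, 1): 23 + 12 + 19 + 24 = 78
σ = (3, 4, 1, 2): 23 + 13 + 19 + 20 = 75
σ = (3, 4, 2, 1): 23 + 13 + (-7) + 24 = 53
σ = (4, 1, 2, 3): 27 + 6 + (-7) + 4 = 30
σ = (4, 1, 3, 2): 27 + 6 + 7 + 20 = 60
σ = (4, 2, 1, 3): 27 + 12 + 19 + 4 = 62
σ = (4, 2, 3, 1): 27 + 12 + 7 + 24 = 70
σ = (4, 3, 1, 2): 27 + 6 + 19 + 20 = 72
σ = (4, 3, 2, 1): 27 + 6 + (-7) + 24 = 50
Optimal value attained by: σ = (2, 1, 3, 4).
Answer: det⊕(G) = 16; verdict: NONSINGULAR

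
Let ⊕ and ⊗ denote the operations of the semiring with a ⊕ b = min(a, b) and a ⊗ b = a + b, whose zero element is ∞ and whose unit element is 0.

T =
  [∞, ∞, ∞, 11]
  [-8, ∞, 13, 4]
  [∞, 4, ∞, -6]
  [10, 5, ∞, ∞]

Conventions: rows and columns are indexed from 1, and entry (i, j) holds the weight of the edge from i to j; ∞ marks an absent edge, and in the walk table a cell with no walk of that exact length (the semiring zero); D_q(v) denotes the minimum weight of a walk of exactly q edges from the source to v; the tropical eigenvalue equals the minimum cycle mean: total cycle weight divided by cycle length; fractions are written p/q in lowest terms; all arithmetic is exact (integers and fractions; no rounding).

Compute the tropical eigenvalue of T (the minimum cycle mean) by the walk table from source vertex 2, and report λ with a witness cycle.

q=0: [∞, 0, ∞, ∞]
q=1: [-8, ∞, 13, 4]
q=2: [14, 9, ∞, 3]
q=3: [1, 8, 22, 13]
q=4: [0, 18, 21, 12]
Optimal cycle mean attained by: cycle 1->4->2->1, total 11 + 5 + (-8), length 3.
Answer: λ = 8/3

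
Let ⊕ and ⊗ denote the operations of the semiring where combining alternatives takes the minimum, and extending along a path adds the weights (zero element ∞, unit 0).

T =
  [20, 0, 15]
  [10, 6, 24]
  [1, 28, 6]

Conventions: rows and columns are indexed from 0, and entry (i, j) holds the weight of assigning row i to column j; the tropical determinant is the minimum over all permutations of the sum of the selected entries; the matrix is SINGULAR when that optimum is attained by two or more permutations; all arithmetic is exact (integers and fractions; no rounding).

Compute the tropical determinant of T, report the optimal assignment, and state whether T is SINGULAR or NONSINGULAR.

σ = (0, 1, 2): 20 + 6 + 6 = 32
σ = (0, 2, 1): 20 + 24 + 28 = 72
σ = (1, 0, 2): 0 + 10 + 6 = 16
σ = (1, 2, 0): 0 + 24 + 1 = 25
σ = (2, 0, 1): 15 + 10 + 28 = 53
σ = (2, 1, 0): 15 + 6 + 1 = 22
Optimal value attained by: σ = (1, 0, 2).
Answer: det⊕(T) = 16; verdict: NONSINGULAR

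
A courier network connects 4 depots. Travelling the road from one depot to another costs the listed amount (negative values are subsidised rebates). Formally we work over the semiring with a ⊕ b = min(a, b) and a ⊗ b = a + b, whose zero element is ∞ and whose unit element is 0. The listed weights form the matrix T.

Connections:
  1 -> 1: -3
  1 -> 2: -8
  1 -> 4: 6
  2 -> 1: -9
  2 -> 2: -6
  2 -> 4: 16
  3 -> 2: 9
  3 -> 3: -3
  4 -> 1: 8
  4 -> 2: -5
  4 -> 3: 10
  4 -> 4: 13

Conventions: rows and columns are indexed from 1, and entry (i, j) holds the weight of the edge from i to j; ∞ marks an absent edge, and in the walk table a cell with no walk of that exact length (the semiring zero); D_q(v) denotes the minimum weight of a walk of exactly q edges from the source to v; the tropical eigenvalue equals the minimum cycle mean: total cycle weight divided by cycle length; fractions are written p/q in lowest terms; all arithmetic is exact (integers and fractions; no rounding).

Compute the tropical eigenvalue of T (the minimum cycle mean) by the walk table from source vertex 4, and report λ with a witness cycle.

q=0: [∞, ∞, ∞, 0]
q=1: [8, -5, 10, 13]
q=2: [-14, -11, 7, 11]
q=3: [-20, -22, 4, -8]
q=4: [-31, -28, 1, -14]
Optimal cycle mean attained by: cycle 1->2->1, total (-8) + (-9), length 2.
Answer: λ = -17/2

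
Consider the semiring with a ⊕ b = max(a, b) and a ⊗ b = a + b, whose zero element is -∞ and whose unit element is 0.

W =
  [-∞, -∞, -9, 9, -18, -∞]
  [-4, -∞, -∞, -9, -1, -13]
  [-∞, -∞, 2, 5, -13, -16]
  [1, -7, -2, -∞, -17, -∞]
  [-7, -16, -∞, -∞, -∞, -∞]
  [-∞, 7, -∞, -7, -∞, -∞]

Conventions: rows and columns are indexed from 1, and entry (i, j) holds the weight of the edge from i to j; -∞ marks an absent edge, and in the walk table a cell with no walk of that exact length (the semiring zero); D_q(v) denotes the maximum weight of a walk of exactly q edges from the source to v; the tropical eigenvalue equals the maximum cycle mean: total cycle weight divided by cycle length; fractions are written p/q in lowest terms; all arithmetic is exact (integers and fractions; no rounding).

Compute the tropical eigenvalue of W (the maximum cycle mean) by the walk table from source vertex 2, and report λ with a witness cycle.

q=0: [-∞, 0, -∞, -∞, -∞, -∞]
q=1: [-4, -∞, -∞, -9, -1, -13]
q=2: [-8, -6, -11, 5, -22, -∞]
q=3: [6, -2, 3, 1, -7, -19]
q=4: [2, -6, 5, 15, -3, -13]
q=5: [16, 8, 13, 11, -2, -11]
q=6: [12, 4, 15, 25, 7, -3]
Optimal cycle mean attained by: cycle 1->4->1, total 9 + 1, length 2.
Answer: λ = 5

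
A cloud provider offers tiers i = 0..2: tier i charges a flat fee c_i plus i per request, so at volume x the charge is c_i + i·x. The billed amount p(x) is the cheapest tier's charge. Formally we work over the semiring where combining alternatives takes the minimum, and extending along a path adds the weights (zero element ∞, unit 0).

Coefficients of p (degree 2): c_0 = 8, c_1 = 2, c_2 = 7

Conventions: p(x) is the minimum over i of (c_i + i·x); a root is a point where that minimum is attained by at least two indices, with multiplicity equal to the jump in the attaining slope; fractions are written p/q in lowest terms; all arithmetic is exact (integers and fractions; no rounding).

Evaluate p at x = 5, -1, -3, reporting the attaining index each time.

p(5) = min(8+0·5=8, 2+1·5=7, 7+2·5=17) = 7 (attained by i=1)
p(-1) = min(8+0·(-1)=8, 2+1·(-1)=1, 7+2·(-1)=5) = 1 (attained by i=1)
p(-3) = min(8+0·(-3)=8, 2+1·(-3)=-1, 7+2·(-3)=1) = -1 (attained by i=1)
Answer: p(5) = 7; p(-1) = 1; p(-3) = -1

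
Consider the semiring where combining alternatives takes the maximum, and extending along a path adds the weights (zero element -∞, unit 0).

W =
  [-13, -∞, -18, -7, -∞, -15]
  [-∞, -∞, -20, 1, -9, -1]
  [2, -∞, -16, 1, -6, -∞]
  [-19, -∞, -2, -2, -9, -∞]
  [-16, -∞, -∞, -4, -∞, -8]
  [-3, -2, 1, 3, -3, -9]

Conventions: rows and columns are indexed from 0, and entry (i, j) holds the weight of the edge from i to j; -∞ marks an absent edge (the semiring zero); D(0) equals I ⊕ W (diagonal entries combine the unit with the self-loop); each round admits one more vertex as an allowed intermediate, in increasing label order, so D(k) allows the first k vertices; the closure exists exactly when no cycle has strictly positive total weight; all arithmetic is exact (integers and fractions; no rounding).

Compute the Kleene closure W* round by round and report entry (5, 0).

D(0):
  [0, -∞, -18, -7, -∞, -15]
  [-∞, 0, -20, 1, -9, -1]
  [2, -∞, 0, 1, -6, -∞]
  [-19, -∞, -2, 0, -9, -∞]
  [-16, -∞, -∞, -4, 0, -8]
  [-3, -2, 1, 3, -3, 0]
D(1):
  [0, -∞, -18, -7, -∞, -15]
  [-∞, 0, -20, 1, -9, -1]
  [2, -∞, 0, 1, -6, -13]
  [-19, -∞, -2, 0, -9, -34]
  [-16, -∞, -34, -4, 0, -8]
  [-3, -2, 1, 3, -3, 0]
D(2):
  [0, -∞, -18, -7, -∞, -15]
  [-∞, 0, -20, 1, -9, -1]
  [2, -∞, 0, 1, -6, -13]
  [-19, -∞, -2, 0, -9, -34]
  [-16, -∞, -34, -4, 0, -8]
  [-3, -2, 1, 3, -3, 0]
D(3):
  [0, -∞, -18, -7, -24, -15]
  [-18, 0, -20, 1, -9, -1]
  [2, -∞, 0, 1, -6, -13]
  [0, -∞, -2, 0, -8, -15]
  [-16, -∞, -34, -4, 0, -8]
  [3, -2, 1, 3, -3, 0]
D(4):
  [0, -∞, -9, -7, -15, -15]
  [1, 0, -1, 1, -7, -1]
  [2, -∞, 0, 1, -6, -13]
  [0, -∞, -2, 0, -8, -15]
  [-4, -∞, -6, -4, 0, -8]
  [3, -2, 1, 3, -3, 0]
D(5):
  [0, -∞, -9, -7, -15, -15]
  [1, 0, -1, 1, -7, -1]
  [2, -∞, 0, 1, -6, -13]
  [0, -∞, -2, 0, -8, -15]
  [-4, -∞, -6, -4, 0, -8]
  [3, -2, 1, 3, -3, 0]
D(6):
  [0, -17, -9, -7, -15, -15]
  [2, 0, 0, 2, -4, -1]
  [2, -15, 0, 1, -6, -13]
  [0, -17, -2, 0, -8, -15]
  [-4, -10, -6, -4, 0, -8]
  [3, -2, 1, 3, -3, 0]
Answer: W*[5][0] = 3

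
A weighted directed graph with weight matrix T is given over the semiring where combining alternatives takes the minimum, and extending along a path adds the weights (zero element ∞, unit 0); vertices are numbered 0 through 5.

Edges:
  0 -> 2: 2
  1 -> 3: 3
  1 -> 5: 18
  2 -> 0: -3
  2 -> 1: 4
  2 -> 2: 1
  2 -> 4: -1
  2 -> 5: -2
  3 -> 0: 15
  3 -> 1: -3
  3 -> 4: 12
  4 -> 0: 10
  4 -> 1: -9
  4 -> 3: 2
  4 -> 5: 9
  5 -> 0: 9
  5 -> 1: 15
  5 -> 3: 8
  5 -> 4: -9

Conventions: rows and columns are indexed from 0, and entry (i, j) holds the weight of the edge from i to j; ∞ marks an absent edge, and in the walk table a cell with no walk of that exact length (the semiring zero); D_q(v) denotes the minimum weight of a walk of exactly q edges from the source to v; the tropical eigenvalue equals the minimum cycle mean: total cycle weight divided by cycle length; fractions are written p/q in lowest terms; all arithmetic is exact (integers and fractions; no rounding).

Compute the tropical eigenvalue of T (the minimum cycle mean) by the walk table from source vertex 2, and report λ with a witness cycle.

q=0: [∞, ∞, 0, ∞, ∞, ∞]
q=1: [-3, 4, 1, ∞, -1, -2]
q=2: [-2, -10, -1, 1, -11, -1]
q=3: [-4, -20, 0, -9, -10, -3]
q=4: [-3, -19, -2, -17, -12, -2]
q=5: [-5, -21, -1, -16, -11, -4]
q=6: [-4, -20, -3, -18, -13, -3]
Optimal cycle mean attained by: cycle 0->2->0, total 2 + (-3), length 2.
Answer: λ = -1/2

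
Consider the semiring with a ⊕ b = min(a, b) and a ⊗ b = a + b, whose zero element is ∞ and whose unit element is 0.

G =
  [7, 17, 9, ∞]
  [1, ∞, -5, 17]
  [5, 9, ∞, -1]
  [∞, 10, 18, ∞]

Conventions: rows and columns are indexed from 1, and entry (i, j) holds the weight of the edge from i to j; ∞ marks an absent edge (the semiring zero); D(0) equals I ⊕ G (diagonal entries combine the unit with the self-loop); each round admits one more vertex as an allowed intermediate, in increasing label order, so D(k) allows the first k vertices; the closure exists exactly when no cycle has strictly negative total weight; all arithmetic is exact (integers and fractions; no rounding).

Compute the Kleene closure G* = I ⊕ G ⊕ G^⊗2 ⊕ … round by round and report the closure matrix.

D(0):
  [0, 17, 9, ∞]
  [1, 0, -5, 17]
  [5, 9, 0, -1]
  [∞, 10, 18, 0]
D(1):
  [0, 17, 9, ∞]
  [1, 0, -5, 17]
  [5, 9, 0, -1]
  [∞, 10, 18, 0]
D(2):
  [0, 17, 9, 34]
  [1, 0, -5, 17]
  [5, 9, 0, -1]
  [11, 10, 5, 0]
D(3):
  [0, 17, 9, 8]
  [0, 0, -5, -6]
  [5, 9, 0, -1]
  [10, 10, 5, 0]
D(4):
  [0, 17, 9, 8]
  [0, 0, -5, -6]
  [5, 9, 0, -1]
  [10, 10, 5, 0]
Answer: G* = [[0, 17, 9, 8], [0, 0, -5, -6], [5, 9, 0, -1], [10, 10, 5, 0]]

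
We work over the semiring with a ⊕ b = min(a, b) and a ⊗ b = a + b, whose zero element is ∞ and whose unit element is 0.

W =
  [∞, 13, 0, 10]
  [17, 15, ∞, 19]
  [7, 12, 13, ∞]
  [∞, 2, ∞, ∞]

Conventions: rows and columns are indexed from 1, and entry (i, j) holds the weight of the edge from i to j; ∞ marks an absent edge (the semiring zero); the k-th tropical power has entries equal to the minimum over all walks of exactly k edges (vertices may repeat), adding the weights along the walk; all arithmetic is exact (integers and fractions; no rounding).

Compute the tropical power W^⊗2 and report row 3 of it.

W^⊗2:
  [7, 12, 13, 32]
  [32, 21, 17, 27]
  [20, 20, 7, 17]
  [19, 17, ∞, 21]
Answer: row 3 of W^⊗2 = [20, 20, 7, 17]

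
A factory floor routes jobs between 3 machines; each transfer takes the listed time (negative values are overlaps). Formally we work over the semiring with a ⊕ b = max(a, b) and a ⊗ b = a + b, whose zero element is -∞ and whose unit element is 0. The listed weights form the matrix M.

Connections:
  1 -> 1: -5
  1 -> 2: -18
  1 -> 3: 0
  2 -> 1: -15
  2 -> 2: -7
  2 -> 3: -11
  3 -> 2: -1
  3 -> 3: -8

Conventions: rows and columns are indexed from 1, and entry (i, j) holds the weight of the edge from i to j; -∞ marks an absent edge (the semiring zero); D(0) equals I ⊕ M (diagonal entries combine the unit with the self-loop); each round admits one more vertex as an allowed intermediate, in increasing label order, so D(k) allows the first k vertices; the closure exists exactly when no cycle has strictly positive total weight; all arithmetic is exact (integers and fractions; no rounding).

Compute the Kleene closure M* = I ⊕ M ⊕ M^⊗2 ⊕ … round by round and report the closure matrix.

D(0):
  [0, -18, 0]
  [-15, 0, -11]
  [-∞, -1, 0]
D(1):
  [0, -18, 0]
  [-15, 0, -11]
  [-∞, -1, 0]
D(2):
  [0, -18, 0]
  [-15, 0, -11]
  [-16, -1, 0]
D(3):
  [0, -1, 0]
  [-15, 0, -11]
  [-16, -1, 0]
Answer: M* = [[0, -1, 0], [-15, 0, -11], [-16, -1, 0]]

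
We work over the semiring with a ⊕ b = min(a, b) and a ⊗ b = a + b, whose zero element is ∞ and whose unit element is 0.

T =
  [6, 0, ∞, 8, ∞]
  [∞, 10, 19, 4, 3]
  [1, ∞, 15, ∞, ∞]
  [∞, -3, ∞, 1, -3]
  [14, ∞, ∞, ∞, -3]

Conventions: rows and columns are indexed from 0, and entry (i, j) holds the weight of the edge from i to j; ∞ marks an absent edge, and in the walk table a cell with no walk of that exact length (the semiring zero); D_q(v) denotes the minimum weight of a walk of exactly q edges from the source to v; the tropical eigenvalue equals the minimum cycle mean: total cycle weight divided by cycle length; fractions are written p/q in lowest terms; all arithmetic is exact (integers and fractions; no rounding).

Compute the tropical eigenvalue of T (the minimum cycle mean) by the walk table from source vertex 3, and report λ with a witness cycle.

q=0: [∞, ∞, ∞, 0, ∞]
q=1: [∞, -3, ∞, 1, -3]
q=2: [11, -2, 16, 1, -6]
q=3: [8, -2, 17, 2, -9]
q=4: [5, -1, 17, 2, -12]
q=5: [2, -1, 18, 3, -15]
Optimal cycle mean attained by: cycle 4->4, total (-3), length 1.
Answer: λ = -3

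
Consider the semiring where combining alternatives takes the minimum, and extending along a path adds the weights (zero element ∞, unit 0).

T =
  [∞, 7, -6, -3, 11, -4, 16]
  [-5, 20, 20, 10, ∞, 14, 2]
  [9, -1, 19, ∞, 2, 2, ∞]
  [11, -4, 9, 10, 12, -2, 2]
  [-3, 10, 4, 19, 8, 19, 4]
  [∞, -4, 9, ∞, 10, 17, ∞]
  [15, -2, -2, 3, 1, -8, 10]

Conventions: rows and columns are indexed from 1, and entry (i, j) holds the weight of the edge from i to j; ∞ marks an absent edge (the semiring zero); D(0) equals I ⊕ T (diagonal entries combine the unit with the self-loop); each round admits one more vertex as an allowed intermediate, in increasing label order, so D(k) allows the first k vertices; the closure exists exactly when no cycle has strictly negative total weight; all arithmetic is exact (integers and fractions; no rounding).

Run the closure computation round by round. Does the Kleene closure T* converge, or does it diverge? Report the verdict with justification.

D(0):
  [0, 7, -6, -3, 11, -4, 16]
  [-5, 0, 20, 10, ∞, 14, 2]
  [9, -1, 0, ∞, 2, 2, ∞]
  [11, -4, 9, 0, 12, -2, 2]
  [-3, 10, 4, 19, 0, 19, 4]
  [∞, -4, 9, ∞, 10, 0, ∞]
  [15, -2, -2, 3, 1, -8, 0]
D(1):
  [0, 7, -6, -3, 11, -4, 16]
  [-5, 0, -11, -8, 6, -9, 2]
  [9, -1, 0, 6, 2, 2, 25]
  [11, -4, 5, 0, 12, -2, 2]
  [-3, 4, -9, -6, 0, -7, 4]
  [∞, -4, 9, ∞, 10, 0, ∞]
  [15, -2, -2, 3, 1, -8, 0]
Detection: at round 2, diagonal entry (3, 3) turns strictly negative.
Key observation: the cycle 3->2->1->3 has total weight (-1) + (-5) + (-6), which is strictly negative.
Answer: DIVERGES — negative cycle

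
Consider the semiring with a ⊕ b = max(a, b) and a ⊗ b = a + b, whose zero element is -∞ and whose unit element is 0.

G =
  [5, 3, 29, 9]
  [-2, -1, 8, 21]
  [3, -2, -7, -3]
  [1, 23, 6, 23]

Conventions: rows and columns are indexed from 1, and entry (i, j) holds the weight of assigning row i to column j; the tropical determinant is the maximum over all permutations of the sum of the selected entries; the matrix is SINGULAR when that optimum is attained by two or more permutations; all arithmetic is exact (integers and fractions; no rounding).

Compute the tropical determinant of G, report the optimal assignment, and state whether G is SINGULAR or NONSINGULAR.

σ = (1, 2, 3, 4): 5 + (-1) + (-7) + 23 = 20
σ = (1, 2, 4, 3): 5 + (-1) + (-3) + 6 = 7
σ = (1, 3, 2, 4): 5 + 8 + (-2) + 23 = 34
σ = (1, 3, 4, 2): 5 + 8 + (-3) + 23 = 33
σ = (1, 4, 2, 3): 5 + 21 + (-2) + 6 = 30
σ = (1, 4, 3, 2): 5 + 21 + (-7) + 23 = 42
σ = (2, 1, 3, 4): 3 + (-2) + (-7) + 23 = 17
σ = (2, 1, 4, 3): 3 + (-2) + (-3) + 6 = 4
σ = (2, 3, 1, 4): 3 + 8 + 3 + 23 = 37
σ = (2, 3, 4, 1): 3 + 8 + (-3) + 1 = 9
σ = (2, 4, 1, 3): 3 + 21 + 3 + 6 = 33
σ = (2, 4, 3, 1): 3 + 21 + (-7) + 1 = 18
σ = (3, 1, 2, 4): 29 + (-2) + (-2) + 23 = 48
σ = (3, 1, 4, 2): 29 + (-2) + (-3) + 23 = 47
σ = (3, 2, 1, 4): 29 + (-1) + 3 + 23 = 54
σ = (3, 2, 4, 1): 29 + (-1) + (-3) + 1 = 26
σ = (3, 4, 1, 2): 29 + 21 + 3 + 23 = 76
σ = (3, 4, 2, 1): 29 + 21 + (-2) + 1 = 49
σ = (4, 1, 2, 3): 9 + (-2) + (-2) + 6 = 11
σ = (4, 1, 3, 2): 9 + (-2) + (-7) + 23 = 23
σ = (4, 2, 1, 3): 9 + (-1) + 3 + 6 = 17
σ = (4, 2, 3, 1): 9 + (-1) + (-7) + 1 = 2
σ = (4, 3, 1, 2): 9 + 8 + 3 + 23 = 43
σ = (4, 3, 2, 1): 9 + 8 + (-2) + 1 = 16
Optimal value attained by: σ = (3, 4, 1, 2).
Answer: det⊕(G) = 76; verdict: NONSINGULAR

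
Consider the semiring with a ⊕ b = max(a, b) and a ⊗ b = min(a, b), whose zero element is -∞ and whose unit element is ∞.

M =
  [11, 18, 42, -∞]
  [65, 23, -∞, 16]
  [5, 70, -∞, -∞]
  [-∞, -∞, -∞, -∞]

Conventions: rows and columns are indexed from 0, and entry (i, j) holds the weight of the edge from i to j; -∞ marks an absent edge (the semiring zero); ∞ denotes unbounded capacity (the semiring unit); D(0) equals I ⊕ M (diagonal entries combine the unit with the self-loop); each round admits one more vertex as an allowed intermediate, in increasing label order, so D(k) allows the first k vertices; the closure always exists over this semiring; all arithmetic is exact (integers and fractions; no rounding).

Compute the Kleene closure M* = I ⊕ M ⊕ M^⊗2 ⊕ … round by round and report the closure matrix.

D(0):
  [∞, 18, 42, -∞]
  [65, ∞, -∞, 16]
  [5, 70, ∞, -∞]
  [-∞, -∞, -∞, ∞]
D(1):
  [∞, 18, 42, -∞]
  [65, ∞, 42, 16]
  [5, 70, ∞, -∞]
  [-∞, -∞, -∞, ∞]
D(2):
  [∞, 18, 42, 16]
  [65, ∞, 42, 16]
  [65, 70, ∞, 16]
  [-∞, -∞, -∞, ∞]
D(3):
  [∞, 42, 42, 16]
  [65, ∞, 42, 16]
  [65, 70, ∞, 16]
  [-∞, -∞, -∞, ∞]
D(4):
  [∞, 42, 42, 16]
  [65, ∞, 42, 16]
  [65, 70, ∞, 16]
  [-∞, -∞, -∞, ∞]
Answer: M* = [[∞, 42, 42, 16], [65, ∞, 42, 16], [65, 70, ∞, 16], [-∞, -∞, -∞, ∞]]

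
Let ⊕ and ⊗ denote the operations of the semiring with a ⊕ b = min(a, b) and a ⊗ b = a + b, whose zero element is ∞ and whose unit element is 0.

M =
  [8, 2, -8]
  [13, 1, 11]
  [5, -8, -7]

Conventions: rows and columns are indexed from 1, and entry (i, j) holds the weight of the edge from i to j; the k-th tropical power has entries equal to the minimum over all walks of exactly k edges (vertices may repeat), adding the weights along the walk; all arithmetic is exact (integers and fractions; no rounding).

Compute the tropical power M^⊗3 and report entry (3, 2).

M^⊗2:
  [-3, -16, -15]
  [14, 2, 4]
  [-2, -15, -14]
M^⊗3:
  [-10, -23, -22]
  [9, -4, -3]
  [-9, -22, -21]
Key observation: the optimum is the walk 3->3->3->2, with weight (-7) + (-7) + (-8) = -22.
Optimal value attained by: walk 3->3->3->2.
Answer: (M^⊗3)[3][2] = -22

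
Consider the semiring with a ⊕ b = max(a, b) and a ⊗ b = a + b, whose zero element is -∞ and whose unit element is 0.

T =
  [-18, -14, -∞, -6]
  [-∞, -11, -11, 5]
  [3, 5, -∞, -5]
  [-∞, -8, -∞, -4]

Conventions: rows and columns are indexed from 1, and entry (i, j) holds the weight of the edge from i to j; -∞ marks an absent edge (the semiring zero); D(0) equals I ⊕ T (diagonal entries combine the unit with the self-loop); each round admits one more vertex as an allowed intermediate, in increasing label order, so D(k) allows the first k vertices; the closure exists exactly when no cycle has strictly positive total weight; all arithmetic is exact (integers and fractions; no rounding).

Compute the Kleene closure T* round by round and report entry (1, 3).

D(0):
  [0, -14, -∞, -6]
  [-∞, 0, -11, 5]
  [3, 5, 0, -5]
  [-∞, -8, -∞, 0]
D(1):
  [0, -14, -∞, -6]
  [-∞, 0, -11, 5]
  [3, 5, 0, -3]
  [-∞, -8, -∞, 0]
D(2):
  [0, -14, -25, -6]
  [-∞, 0, -11, 5]
  [3, 5, 0, 10]
  [-∞, -8, -19, 0]
D(3):
  [0, -14, -25, -6]
  [-8, 0, -11, 5]
  [3, 5, 0, 10]
  [-16, -8, -19, 0]
D(4):
  [0, -14, -25, -6]
  [-8, 0, -11, 5]
  [3, 5, 0, 10]
  [-16, -8, -19, 0]
Answer: T*[1][3] = -25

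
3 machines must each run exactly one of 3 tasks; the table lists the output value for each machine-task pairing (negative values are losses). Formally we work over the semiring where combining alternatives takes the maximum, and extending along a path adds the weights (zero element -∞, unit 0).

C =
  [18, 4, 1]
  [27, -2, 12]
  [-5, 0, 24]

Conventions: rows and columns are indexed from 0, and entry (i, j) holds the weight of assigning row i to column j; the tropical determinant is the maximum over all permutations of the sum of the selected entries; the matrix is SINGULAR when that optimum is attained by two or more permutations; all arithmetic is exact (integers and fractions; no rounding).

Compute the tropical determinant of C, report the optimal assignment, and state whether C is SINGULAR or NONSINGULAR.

σ = (0, 1, 2): 18 + (-2) + 24 = 40
σ = (0, 2, 1): 18 + 12 + 0 = 30
σ = (1, 0, 2): 4 + 27 + 24 = 55
σ = (1, 2, 0): 4 + 12 + (-5) = 11
σ = (2, 0, 1): 1 + 27 + 0 = 28
σ = (2, 1, 0): 1 + (-2) + (-5) = -6
Optimal value attained by: σ = (1, 0, 2).
Answer: det⊕(C) = 55; verdict: NONSINGULAR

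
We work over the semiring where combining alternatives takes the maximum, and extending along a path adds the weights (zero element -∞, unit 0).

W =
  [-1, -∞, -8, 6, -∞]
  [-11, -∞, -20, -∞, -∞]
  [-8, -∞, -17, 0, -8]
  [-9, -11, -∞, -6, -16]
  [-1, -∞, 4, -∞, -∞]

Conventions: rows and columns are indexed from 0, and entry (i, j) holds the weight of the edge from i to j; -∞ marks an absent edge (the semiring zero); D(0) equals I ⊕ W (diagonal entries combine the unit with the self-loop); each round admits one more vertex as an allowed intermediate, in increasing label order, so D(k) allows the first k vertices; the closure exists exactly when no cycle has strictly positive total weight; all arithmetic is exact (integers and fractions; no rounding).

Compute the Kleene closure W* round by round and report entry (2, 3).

D(0):
  [0, -∞, -8, 6, -∞]
  [-11, 0, -20, -∞, -∞]
  [-8, -∞, 0, 0, -8]
  [-9, -11, -∞, 0, -16]
  [-1, -∞, 4, -∞, 0]
D(1):
  [0, -∞, -8, 6, -∞]
  [-11, 0, -19, -5, -∞]
  [-8, -∞, 0, 0, -8]
  [-9, -11, -17, 0, -16]
  [-1, -∞, 4, 5, 0]
D(2):
  [0, -∞, -8, 6, -∞]
  [-11, 0, -19, -5, -∞]
  [-8, -∞, 0, 0, -8]
  [-9, -11, -17, 0, -16]
  [-1, -∞, 4, 5, 0]
D(3):
  [0, -∞, -8, 6, -16]
  [-11, 0, -19, -5, -27]
  [-8, -∞, 0, 0, -8]
  [-9, -11, -17, 0, -16]
  [-1, -∞, 4, 5, 0]
D(4):
  [0, -5, -8, 6, -10]
  [-11, 0, -19, -5, -21]
  [-8, -11, 0, 0, -8]
  [-9, -11, -17, 0, -16]
  [-1, -6, 4, 5, 0]
D(5):
  [0, -5, -6, 6, -10]
  [-11, 0, -17, -5, -21]
  [-8, -11, 0, 0, -8]
  [-9, -11, -12, 0, -16]
  [-1, -6, 4, 5, 0]
Answer: W*[2][3] = 0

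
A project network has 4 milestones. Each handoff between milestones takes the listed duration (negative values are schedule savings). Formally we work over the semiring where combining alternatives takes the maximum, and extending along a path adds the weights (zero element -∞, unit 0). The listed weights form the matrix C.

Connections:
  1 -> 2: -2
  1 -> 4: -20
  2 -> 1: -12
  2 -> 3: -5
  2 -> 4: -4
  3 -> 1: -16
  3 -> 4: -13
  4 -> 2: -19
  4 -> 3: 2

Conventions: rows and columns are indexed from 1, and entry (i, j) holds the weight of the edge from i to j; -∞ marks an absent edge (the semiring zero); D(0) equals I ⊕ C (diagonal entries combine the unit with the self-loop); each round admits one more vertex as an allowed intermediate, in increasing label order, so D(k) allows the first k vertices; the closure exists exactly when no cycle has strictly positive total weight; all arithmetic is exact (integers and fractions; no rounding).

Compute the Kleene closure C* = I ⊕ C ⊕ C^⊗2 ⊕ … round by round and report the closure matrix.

D(0):
  [0, -2, -∞, -20]
  [-12, 0, -5, -4]
  [-16, -∞, 0, -13]
  [-∞, -19, 2, 0]
D(1):
  [0, -2, -∞, -20]
  [-12, 0, -5, -4]
  [-16, -18, 0, -13]
  [-∞, -19, 2, 0]
D(2):
  [0, -2, -7, -6]
  [-12, 0, -5, -4]
  [-16, -18, 0, -13]
  [-31, -19, 2, 0]
D(3):
  [0, -2, -7, -6]
  [-12, 0, -5, -4]
  [-16, -18, 0, -13]
  [-14, -16, 2, 0]
D(4):
  [0, -2, -4, -6]
  [-12, 0, -2, -4]
  [-16, -18, 0, -13]
  [-14, -16, 2, 0]
Answer: C* = [[0, -2, -4, -6], [-12, 0, -2, -4], [-16, -18, 0, -13], [-14, -16, 2, 0]]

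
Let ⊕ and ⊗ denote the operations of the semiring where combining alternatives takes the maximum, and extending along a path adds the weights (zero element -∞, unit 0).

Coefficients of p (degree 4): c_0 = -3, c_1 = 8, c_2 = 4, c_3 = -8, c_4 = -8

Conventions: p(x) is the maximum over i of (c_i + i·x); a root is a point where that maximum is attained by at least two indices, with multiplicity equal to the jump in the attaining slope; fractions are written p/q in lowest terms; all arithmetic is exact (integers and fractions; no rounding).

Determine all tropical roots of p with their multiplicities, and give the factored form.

hull edge (i=0, c=-3) to (i=1, c=8): slope 11, span 1
hull edge (i=1, c=8) to (i=2, c=4): slope -4, span 1
hull edge (i=2, c=4) to (i=4, c=-8): slope -6, span 2
Factored form: p(x) = -8 ⊗ (x ⊕ (-11)) ⊗ (x ⊕ 4) ⊗ (x ⊕ 6) ⊗ (x ⊕ 6)
Answer: roots = -11 (mult 1), 4 (mult 1), 6 (mult 2)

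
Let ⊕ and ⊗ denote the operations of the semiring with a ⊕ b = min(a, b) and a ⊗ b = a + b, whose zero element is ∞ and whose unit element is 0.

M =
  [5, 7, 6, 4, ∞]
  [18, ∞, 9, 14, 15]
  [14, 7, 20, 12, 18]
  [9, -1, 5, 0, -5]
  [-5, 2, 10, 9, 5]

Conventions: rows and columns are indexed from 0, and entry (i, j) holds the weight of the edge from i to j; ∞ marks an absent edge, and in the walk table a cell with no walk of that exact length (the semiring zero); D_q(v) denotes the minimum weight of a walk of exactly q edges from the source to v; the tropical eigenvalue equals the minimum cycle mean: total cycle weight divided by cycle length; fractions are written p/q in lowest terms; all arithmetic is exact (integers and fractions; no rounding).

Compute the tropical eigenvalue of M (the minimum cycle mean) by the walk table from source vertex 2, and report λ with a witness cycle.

q=0: [∞, ∞, 0, ∞, ∞]
q=1: [14, 7, 20, 12, 18]
q=2: [13, 11, 16, 12, 7]
q=3: [2, 9, 17, 12, 7]
q=4: [2, 9, 8, 6, 7]
q=5: [2, 5, 8, 6, 1]
Optimal cycle mean attained by: cycle 0->3->4->0, total 4 + (-5) + (-5), length 3.
Answer: λ = -2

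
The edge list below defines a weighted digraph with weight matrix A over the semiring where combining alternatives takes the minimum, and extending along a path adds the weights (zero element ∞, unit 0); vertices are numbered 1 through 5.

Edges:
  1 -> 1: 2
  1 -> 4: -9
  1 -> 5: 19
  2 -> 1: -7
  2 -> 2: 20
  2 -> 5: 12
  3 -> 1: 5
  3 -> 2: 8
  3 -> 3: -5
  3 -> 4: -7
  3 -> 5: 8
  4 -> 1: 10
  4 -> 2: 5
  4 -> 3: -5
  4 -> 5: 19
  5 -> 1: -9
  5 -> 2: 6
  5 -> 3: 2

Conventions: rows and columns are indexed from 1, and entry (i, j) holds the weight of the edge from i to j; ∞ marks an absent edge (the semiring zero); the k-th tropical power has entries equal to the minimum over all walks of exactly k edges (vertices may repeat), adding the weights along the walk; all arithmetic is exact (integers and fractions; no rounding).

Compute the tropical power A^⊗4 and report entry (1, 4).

A^⊗2:
  [1, -4, -14, -7, 10]
  [-5, 18, 14, -16, 12]
  [-1, -2, -12, -12, 3]
  [-2, 3, -10, -12, 3]
  [-7, 10, -3, -18, 10]
A^⊗3:
  [-11, -6, -19, -21, -6]
  [-6, -11, -21, -14, 3]
  [-9, -7, -17, -19, -4]
  [-6, -7, -17, -17, -2]
  [-8, -13, -23, -16, 1]
A^⊗4:
  [-15, -16, -26, -26, -11]
  [-18, -13, -26, -28, -13]
  [-14, -14, -24, -24, -9]
  [-14, -12, -22, -24, -9]
  [-20, -15, -28, -30, -15]
Key observation: the optimum is the walk 1->4->3->3->4, with weight (-9) + (-5) + (-5) + (-7) = -26.
Optimal value attained by: walk 1->4->3->3->4.
Answer: (A^⊗4)[1][4] = -26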